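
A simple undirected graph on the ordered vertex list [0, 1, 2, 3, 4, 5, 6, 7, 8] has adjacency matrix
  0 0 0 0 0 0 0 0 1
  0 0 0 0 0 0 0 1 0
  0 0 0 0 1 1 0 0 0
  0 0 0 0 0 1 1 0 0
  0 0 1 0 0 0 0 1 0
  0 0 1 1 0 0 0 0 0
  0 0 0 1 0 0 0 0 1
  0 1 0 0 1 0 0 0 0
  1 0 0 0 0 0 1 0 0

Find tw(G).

A width-1 tree decomposition is:
Bags: B1 = {0, 8}  B2 = {6, 8}  B3 = {3, 6}  B4 = {3, 5}  B5 = {2, 5}  B6 = {2, 4}  B7 = {4, 7}  B8 = {1, 7}
Tree: B1–B2, B2–B3, B3–B4, B4–B5, B5–B6, B6–B7, B7–B8
Every bag has size at most 2, so the width is 2 − 1 = 1 and tw(G) ≤ 1. Since G has at least one edge (e.g. 0–8), it is not an edgeless graph, so tw(G) ≥ 1. Combining the bounds, tw(G) = 1.

1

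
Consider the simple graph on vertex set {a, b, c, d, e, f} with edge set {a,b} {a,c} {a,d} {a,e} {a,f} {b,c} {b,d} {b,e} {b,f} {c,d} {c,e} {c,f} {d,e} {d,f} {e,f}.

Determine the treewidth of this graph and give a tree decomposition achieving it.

Treewidth 5.
One optimal decomposition is:
Bags: B1 = {a, b, c, d, e, f}
Tree: (single bag)

A single bag containing all 6 vertices is trivially a valid decomposition of width 5. On the other hand G contains the 6-clique {a, b, c, d, e, f}. A clique must lie in a single bag of any decomposition, so no decomposition can have width below 5. Hence tw(G) = 5 exactly.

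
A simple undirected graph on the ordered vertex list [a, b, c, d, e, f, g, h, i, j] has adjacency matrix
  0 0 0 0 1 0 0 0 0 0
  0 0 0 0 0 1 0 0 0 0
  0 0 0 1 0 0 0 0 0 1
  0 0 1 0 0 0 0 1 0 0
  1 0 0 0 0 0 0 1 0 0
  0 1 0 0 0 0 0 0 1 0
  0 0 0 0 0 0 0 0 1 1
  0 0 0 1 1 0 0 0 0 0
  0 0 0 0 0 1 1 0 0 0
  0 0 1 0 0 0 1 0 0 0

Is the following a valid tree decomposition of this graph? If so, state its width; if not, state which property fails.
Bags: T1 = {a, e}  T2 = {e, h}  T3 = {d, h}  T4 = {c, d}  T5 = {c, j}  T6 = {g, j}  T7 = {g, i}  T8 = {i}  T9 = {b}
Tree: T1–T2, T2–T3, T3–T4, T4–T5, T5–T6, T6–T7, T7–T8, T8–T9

No — vertex f appears in no bag.

A tree decomposition must satisfy three properties: every vertex lies in some bag; for every edge, both endpoints lie together in some bag; and for every vertex, the bags containing it form a connected subtree. Here vertex f appears in no bag, so the decomposition is invalid.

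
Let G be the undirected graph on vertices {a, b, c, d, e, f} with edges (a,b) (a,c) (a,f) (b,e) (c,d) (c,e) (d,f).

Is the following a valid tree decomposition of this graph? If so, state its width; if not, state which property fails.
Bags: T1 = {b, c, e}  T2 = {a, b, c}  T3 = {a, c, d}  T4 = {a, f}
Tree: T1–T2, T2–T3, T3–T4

A tree decomposition must satisfy three properties: every vertex lies in some bag; for every edge, both endpoints lie together in some bag; and for every vertex, the bags containing it form a connected subtree. Here edge (d,f) lies in no bag, so the decomposition is invalid.

No — edge (d,f) lies in no bag.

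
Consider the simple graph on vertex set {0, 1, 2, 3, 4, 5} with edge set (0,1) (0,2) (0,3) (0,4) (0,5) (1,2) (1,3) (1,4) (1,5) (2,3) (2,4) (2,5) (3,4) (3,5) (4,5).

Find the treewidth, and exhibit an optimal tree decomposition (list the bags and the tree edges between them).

With just one bag of size 6, the width is 6 − 1 = 5, so tw(G) ≤ 5. On the other hand G contains the 6-clique {0, 1, 2, 3, 4, 5}. A clique must lie in a single bag of any decomposition, so no decomposition can have width below 5. Combining the bounds, tw(G) = 5.

Treewidth 5.
Bags: B1 = {0, 1, 2, 3, 4, 5}
Tree: (single bag)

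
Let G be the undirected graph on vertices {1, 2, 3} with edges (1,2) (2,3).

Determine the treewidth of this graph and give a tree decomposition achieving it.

Treewidth 1.
One optimal decomposition is:
Bags: B1 = {2, 3}  B2 = {1, 2}
Tree: B1–B2

Each bag holds 2 vertices, so the decomposition has width 1, which upper-bounds the treewidth. Any graph with an edge has treewidth ≥ 1, and G has the edge 3–2. Combining the bounds, tw(G) = 1.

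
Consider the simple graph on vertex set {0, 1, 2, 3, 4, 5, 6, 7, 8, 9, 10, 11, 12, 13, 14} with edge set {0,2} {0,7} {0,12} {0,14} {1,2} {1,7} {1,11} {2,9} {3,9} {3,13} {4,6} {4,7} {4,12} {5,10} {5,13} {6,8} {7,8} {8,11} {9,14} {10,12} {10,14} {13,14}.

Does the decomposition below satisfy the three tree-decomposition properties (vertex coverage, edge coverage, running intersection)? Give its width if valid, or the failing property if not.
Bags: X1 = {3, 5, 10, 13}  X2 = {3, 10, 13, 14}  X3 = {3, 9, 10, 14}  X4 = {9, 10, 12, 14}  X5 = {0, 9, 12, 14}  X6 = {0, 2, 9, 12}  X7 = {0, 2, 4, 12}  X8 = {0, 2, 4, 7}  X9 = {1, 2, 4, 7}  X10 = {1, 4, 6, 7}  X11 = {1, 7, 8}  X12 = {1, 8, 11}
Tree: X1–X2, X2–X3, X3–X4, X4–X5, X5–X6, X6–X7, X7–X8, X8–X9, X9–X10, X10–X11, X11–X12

No — edge (6,8) lies in no bag.

A tree decomposition must satisfy three properties: every vertex lies in some bag; for every edge, both endpoints lie together in some bag; and for every vertex, the bags containing it form a connected subtree. Here edge (6,8) lies in no bag, so the decomposition is invalid.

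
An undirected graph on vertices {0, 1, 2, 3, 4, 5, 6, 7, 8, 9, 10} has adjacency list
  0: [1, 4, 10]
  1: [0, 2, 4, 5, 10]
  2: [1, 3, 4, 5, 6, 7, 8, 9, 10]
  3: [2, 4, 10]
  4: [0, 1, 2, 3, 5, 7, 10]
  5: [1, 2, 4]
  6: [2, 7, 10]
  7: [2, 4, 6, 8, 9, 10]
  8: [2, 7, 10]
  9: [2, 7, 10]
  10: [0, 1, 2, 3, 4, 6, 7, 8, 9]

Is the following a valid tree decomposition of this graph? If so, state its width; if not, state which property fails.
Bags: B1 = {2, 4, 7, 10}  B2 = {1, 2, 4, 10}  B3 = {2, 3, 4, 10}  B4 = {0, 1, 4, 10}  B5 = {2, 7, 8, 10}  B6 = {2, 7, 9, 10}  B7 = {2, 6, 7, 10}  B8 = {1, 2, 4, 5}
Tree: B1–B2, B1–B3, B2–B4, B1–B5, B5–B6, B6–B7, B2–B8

Vertex coverage: the bags together contain {0, 1, 2, 3, 4, 5, 6, 7, 8, 9, 10}, the full vertex set. Edge coverage: each edge of G has both endpoints in at least one bag. Running intersection: for every vertex, the bags containing it form a connected subtree. All three properties hold, so this is a valid tree decomposition of width max|bag| − 1 = 3, and hence tw(G) ≤ 3.

Yes; width 3.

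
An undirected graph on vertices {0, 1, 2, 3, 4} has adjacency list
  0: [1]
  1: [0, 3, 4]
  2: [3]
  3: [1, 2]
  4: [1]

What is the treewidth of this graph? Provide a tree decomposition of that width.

Treewidth 1.
One optimal decomposition is:
Bags: B1 = {1, 3}  B2 = {0, 1}  B3 = {2, 3}  B4 = {1, 4}
Tree: B1–B2, B1–B3, B2–B4

The largest bag has 2 vertices, giving width 1; this decomposition certifies tw(G) ≤ 1. G has an edge, so its treewidth is at least 1. The upper and lower bounds meet at 1, so that is the treewidth.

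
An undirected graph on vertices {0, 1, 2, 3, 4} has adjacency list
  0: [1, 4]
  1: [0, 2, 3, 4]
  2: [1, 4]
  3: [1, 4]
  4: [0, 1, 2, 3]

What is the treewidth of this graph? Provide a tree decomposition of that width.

The largest bag has 3 vertices, giving width 2; this decomposition certifies tw(G) ≤ 2. For the lower bound, the 3 vertices {0, 1, 4} are pairwise adjacent, and any tree decomposition puts a clique entirely inside one bag — forcing width ≥ 2. The upper and lower bounds meet at 2, so that is the treewidth.

Treewidth 2.
Bags: B1 = {1, 2, 4}  B2 = {0, 1, 4}  B3 = {1, 3, 4}
Tree: B1–B2, B2–B3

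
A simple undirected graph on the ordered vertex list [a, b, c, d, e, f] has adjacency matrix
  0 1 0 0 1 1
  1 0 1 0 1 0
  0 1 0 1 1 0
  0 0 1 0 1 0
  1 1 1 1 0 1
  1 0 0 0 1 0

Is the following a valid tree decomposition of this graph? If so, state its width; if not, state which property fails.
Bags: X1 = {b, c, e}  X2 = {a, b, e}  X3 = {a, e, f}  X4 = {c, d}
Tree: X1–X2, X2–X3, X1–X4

No — edge (e,d) lies in no bag.

A tree decomposition must satisfy three properties: every vertex lies in some bag; for every edge, both endpoints lie together in some bag; and for every vertex, the bags containing it form a connected subtree. Here edge (e,d) lies in no bag, so the decomposition is invalid.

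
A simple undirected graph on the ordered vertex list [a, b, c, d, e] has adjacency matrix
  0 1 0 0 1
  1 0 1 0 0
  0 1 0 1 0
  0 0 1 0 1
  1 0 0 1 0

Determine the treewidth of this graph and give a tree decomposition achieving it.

Treewidth 2.
Bags: B1 = {b, c, d}  B2 = {a, b, d}  B3 = {a, d, e}
Tree: B1–B2, B2–B3

The largest bag has 3 vertices, giving width 2; this decomposition certifies tw(G) ≤ 2. Since d–c–b–a–e–d is a cycle in G, G is not acyclic. Forests are exactly the graphs of treewidth ≤ 1, so tw(G) ≥ 2. Hence tw(G) = 2 exactly.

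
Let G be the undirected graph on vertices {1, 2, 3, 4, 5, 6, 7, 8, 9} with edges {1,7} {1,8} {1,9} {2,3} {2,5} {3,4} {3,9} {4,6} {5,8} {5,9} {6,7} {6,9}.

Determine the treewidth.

3

A width-3 tree decomposition is:
Bags: B1 = {2, 3, 5, 8}  B2 = {3, 5, 8, 9}  B3 = {1, 3, 8, 9}  B4 = {1, 3, 4, 9}  B5 = {1, 4, 6, 9}  B6 = {1, 4, 6, 7}
Tree: B1–B2, B2–B3, B3–B4, B4–B5, B5–B6
Each bag holds 4 vertices, so the decomposition has width 3, which upper-bounds the treewidth. For the lower bound: the 4 vertex sets {2,5,8}, {3}, {9}, {1,4,6,7} are disjoint, each induces a connected subgraph, and every pair is joined by at least one edge of G. Contracting each set to a single vertex therefore yields K_{4} as a minor, and since treewidth is minor-monotone, tw(G) ≥ tw(K_{4}) = 3. The upper and lower bounds meet at 3, so that is the treewidth.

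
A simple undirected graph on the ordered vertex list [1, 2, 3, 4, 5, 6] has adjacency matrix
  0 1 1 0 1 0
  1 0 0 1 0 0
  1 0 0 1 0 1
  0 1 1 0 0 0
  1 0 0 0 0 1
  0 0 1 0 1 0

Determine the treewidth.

A width-2 tree decomposition is:
Bags: B1 = {1, 2, 4}  B2 = {1, 3, 4}  B3 = {1, 3, 5}  B4 = {3, 5, 6}
Tree: B1–B2, B2–B3, B3–B4
The largest bag has 3 vertices, giving width 2; this decomposition certifies tw(G) ≤ 2. The edges 2–4–3–1–2 form a cycle, so G is not a tree and its treewidth is at least 2. Therefore the treewidth is 2.

2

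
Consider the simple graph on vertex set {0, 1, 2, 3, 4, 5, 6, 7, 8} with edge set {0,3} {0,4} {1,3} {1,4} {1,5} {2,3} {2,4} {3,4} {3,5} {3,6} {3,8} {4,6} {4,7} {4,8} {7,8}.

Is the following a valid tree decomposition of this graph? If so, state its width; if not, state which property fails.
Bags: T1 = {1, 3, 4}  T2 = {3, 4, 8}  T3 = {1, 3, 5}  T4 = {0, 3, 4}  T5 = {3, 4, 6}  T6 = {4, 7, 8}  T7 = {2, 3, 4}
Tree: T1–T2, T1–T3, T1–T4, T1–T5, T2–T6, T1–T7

Vertex coverage: the bags together contain {0, 1, 2, 3, 4, 5, 6, 7, 8}, the full vertex set. Edge coverage: each edge of G has both endpoints in at least one bag. Running intersection: for every vertex, the bags containing it form a connected subtree. All three properties hold, so this is a valid tree decomposition of width max|bag| − 1 = 2, and hence tw(G) ≤ 2.

Yes; width 2.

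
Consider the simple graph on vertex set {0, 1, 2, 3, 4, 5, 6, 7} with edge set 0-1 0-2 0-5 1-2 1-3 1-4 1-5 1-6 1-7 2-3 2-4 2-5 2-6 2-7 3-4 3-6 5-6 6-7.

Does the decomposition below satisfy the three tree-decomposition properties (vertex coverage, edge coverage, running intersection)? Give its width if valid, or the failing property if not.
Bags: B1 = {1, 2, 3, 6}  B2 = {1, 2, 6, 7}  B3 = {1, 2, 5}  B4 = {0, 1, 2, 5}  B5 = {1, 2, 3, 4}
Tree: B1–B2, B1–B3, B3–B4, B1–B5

No — edge (6,5) lies in no bag.

A tree decomposition must satisfy three properties: every vertex lies in some bag; for every edge, both endpoints lie together in some bag; and for every vertex, the bags containing it form a connected subtree. Here edge (6,5) lies in no bag, so the decomposition is invalid.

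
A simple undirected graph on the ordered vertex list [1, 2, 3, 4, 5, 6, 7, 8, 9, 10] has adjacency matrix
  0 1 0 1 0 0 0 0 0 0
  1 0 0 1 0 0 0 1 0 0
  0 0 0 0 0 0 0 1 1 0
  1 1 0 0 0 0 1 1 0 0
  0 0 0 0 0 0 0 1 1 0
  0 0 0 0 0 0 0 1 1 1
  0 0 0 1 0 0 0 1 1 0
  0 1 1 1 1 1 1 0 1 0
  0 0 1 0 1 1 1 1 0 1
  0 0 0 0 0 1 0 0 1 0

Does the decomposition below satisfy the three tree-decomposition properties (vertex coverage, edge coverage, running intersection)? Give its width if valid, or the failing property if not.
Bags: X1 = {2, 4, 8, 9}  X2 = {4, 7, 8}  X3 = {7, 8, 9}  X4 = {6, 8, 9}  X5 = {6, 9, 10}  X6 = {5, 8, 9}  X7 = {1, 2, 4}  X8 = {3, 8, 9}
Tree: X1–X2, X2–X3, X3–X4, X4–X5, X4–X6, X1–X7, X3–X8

A tree decomposition must satisfy three properties: every vertex lies in some bag; for every edge, both endpoints lie together in some bag; and for every vertex, the bags containing it form a connected subtree. Here bags containing vertex 9 are not connected in the tree, so the decomposition is invalid.

No — bags containing vertex 9 are not connected in the tree.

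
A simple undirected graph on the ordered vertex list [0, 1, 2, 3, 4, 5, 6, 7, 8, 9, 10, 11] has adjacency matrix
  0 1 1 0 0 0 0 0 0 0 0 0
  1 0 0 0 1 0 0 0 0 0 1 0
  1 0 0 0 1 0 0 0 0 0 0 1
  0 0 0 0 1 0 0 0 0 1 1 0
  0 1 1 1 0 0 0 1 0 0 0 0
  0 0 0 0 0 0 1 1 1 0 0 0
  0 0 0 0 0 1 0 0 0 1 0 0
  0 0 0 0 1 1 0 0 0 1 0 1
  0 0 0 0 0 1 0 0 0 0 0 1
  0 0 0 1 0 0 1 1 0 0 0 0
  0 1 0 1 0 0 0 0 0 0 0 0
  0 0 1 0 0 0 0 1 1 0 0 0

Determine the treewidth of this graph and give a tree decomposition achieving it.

Every bag has size at most 4, so the width is 4 − 1 = 3 and tw(G) ≤ 3. For the lower bound: the 4 vertex sets {0,1,10}, {3}, {4}, {2,7,9,11} are disjoint, each induces a connected subgraph, and every pair is joined by at least one edge of G. Contracting each set to a single vertex therefore yields K_{4} as a minor, and since treewidth is minor-monotone, tw(G) ≥ tw(K_{4}) = 3. Therefore the treewidth is 3.

Treewidth 3.
One optimal decomposition is:
Bags: B1 = {0, 1, 3, 10}  B2 = {0, 1, 3, 4}  B3 = {0, 2, 3, 4}  B4 = {2, 3, 4, 9}  B5 = {2, 4, 7, 9}  B6 = {2, 7, 9, 11}  B7 = {6, 7, 9, 11}  B8 = {5, 6, 7, 11}  B9 = {5, 6, 8, 11}
Tree: B1–B2, B2–B3, B3–B4, B4–B5, B5–B6, B6–B7, B7–B8, B8–B9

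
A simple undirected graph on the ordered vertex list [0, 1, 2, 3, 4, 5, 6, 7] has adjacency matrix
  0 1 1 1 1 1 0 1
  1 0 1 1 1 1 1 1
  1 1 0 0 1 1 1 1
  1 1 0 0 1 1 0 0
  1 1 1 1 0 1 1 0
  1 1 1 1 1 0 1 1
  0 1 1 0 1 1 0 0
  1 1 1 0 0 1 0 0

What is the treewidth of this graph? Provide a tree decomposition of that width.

Each bag holds 5 vertices, so the decomposition has width 4, which upper-bounds the treewidth. On the other hand G contains the 5-clique {0, 1, 2, 4, 5}. A clique must lie in a single bag of any decomposition, so no decomposition can have width below 4. The upper and lower bounds meet at 4, so that is the treewidth.

Treewidth 4.
One such decomposition:
Bags: B1 = {0, 1, 2, 4, 5}  B2 = {1, 2, 4, 5, 6}  B3 = {0, 1, 3, 4, 5}  B4 = {0, 1, 2, 5, 7}
Tree: B1–B2, B1–B3, B1–B4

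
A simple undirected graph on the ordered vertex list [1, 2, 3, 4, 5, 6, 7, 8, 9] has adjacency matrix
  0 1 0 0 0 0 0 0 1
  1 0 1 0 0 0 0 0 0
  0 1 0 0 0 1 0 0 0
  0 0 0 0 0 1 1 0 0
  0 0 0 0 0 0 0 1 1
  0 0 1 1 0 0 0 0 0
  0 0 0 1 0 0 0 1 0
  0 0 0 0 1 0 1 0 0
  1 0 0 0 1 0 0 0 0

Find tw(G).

2

A width-2 tree decomposition is:
Bags: B1 = {1, 5, 9}  B2 = {1, 5, 8}  B3 = {1, 7, 8}  B4 = {1, 4, 7}  B5 = {1, 4, 6}  B6 = {1, 3, 6}  B7 = {1, 2, 3}
Tree: B1–B2, B2–B3, B3–B4, B4–B5, B5–B6, B6–B7
The largest bag has 3 vertices, giving width 2; this decomposition certifies tw(G) ≤ 2. The edges 1–9–5–8–7–4–6–3–2–1 form a cycle, so G is not a tree and its treewidth is at least 2. Hence tw(G) = 2 exactly.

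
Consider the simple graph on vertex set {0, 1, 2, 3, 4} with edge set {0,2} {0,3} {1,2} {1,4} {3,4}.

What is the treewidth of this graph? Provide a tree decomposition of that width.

Treewidth 2.
One optimal decomposition is:
Bags: B1 = {1, 3, 4}  B2 = {0, 1, 3}  B3 = {0, 1, 2}
Tree: B1–B2, B2–B3

Every bag has size at most 3, so the width is 3 − 1 = 2 and tw(G) ≤ 2. The edges 1–4–3–0–2–1 form a cycle, so G is not a tree and its treewidth is at least 2. The upper and lower bounds meet at 2, so that is the treewidth.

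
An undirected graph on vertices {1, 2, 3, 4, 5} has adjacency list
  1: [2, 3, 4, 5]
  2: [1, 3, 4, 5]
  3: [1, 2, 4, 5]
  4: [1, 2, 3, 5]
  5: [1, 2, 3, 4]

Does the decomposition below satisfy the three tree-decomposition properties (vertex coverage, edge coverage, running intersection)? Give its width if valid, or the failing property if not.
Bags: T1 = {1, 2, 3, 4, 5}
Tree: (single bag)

Yes; width 4.

Vertex coverage: the bags together contain {1, 2, 3, 4, 5}, the full vertex set. Edge coverage: each edge of G has both endpoints in at least one bag. Running intersection: for every vertex, the bags containing it form a connected subtree. All three properties hold, so this is a valid tree decomposition of width max|bag| − 1 = 4, and hence tw(G) ≤ 4.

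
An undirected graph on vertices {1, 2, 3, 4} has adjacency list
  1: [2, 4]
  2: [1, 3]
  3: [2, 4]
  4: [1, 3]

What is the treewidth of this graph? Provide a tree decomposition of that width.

Each bag holds 3 vertices, so the decomposition has width 2, which upper-bounds the treewidth. For the lower bound, G contains the cycle 1–4–3–2–1, so G is not a forest; only forests have treewidth ≤ 1, hence tw(G) ≥ 2. Hence tw(G) = 2 exactly.

Treewidth 2.
One such decomposition:
Bags: B1 = {1, 3, 4}  B2 = {1, 2, 3}
Tree: B1–B2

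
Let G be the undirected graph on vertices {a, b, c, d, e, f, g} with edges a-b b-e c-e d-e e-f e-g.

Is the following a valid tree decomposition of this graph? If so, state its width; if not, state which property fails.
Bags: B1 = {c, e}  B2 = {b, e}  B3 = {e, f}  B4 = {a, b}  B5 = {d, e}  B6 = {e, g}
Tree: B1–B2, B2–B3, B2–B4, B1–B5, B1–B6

Every vertex of G appears in some bag (union = {a, b, c, d, e, f, g}); every edge is covered by a bag; and for each vertex v the set of bags containing v is connected in the bag tree. The decomposition is therefore valid. The largest bag has 2 vertices, so the width is 1.

Yes; width 1.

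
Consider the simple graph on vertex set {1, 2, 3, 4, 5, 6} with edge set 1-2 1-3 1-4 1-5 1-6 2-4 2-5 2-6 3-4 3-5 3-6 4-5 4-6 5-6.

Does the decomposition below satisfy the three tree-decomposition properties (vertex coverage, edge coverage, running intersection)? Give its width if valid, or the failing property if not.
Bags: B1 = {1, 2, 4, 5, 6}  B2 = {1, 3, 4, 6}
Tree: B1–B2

A tree decomposition must satisfy three properties: every vertex lies in some bag; for every edge, both endpoints lie together in some bag; and for every vertex, the bags containing it form a connected subtree. Here edge (5,3) lies in no bag, so the decomposition is invalid.

No — edge (5,3) lies in no bag.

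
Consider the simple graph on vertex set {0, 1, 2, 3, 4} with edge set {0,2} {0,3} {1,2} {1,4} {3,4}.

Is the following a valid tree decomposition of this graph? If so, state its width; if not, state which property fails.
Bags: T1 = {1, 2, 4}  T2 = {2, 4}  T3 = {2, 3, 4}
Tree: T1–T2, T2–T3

No — vertex 0 appears in no bag.

A tree decomposition must satisfy three properties: every vertex lies in some bag; for every edge, both endpoints lie together in some bag; and for every vertex, the bags containing it form a connected subtree. Here vertex 0 appears in no bag, so the decomposition is invalid.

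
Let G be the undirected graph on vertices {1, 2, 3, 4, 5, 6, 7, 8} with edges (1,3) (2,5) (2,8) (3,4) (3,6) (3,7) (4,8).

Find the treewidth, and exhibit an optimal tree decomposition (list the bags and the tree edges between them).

Treewidth 1.
One optimal decomposition is:
Bags: B1 = {1, 3}  B2 = {3, 6}  B3 = {3, 4}  B4 = {4, 8}  B5 = {2, 8}  B6 = {2, 5}  B7 = {3, 7}
Tree: B1–B2, B2–B3, B3–B4, B4–B5, B5–B6, B3–B7

Each bag holds 2 vertices, so the decomposition has width 1, which upper-bounds the treewidth. G has an edge, so its treewidth is at least 1. Hence tw(G) = 1 exactly.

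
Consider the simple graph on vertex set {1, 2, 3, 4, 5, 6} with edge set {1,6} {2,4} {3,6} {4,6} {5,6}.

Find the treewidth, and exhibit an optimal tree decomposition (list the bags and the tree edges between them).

Every bag has size at most 2, so the width is 2 − 1 = 1 and tw(G) ≤ 1. Any graph with an edge has treewidth ≥ 1, and G has the edge 6–3. Combining the bounds, tw(G) = 1.

Treewidth 1.
One such decomposition:
Bags: B1 = {3, 6}  B2 = {5, 6}  B3 = {1, 6}  B4 = {4, 6}  B5 = {2, 4}
Tree: B1–B2, B1–B3, B3–B4, B4–B5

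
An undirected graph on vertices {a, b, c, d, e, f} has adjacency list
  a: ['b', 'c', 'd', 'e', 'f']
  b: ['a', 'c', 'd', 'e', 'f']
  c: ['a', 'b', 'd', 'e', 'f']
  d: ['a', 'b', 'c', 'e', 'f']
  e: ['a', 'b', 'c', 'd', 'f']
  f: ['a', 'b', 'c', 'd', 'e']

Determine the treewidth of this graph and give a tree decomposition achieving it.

With just one bag of size 6, the width is 6 − 1 = 5, so tw(G) ≤ 5. For the lower bound, the 6 vertices {a, b, c, d, e, f} are pairwise adjacent, and any tree decomposition puts a clique entirely inside one bag — forcing width ≥ 5. Hence tw(G) = 5 exactly.

Treewidth 5.
One optimal decomposition is:
Bags: B1 = {a, b, c, d, e, f}
Tree: (single bag)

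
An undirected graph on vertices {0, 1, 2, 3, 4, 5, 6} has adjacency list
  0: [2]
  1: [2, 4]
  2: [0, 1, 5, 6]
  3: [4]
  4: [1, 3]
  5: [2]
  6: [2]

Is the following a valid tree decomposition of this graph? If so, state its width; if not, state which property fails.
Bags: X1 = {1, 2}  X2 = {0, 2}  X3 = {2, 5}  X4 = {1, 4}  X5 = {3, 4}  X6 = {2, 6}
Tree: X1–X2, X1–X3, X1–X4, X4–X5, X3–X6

Yes; width 1.

Vertex coverage: the bags together contain {0, 1, 2, 3, 4, 5, 6}, the full vertex set. Edge coverage: each edge of G has both endpoints in at least one bag. Running intersection: for every vertex, the bags containing it form a connected subtree. All three properties hold, so this is a valid tree decomposition of width max|bag| − 1 = 1, and hence tw(G) ≤ 1.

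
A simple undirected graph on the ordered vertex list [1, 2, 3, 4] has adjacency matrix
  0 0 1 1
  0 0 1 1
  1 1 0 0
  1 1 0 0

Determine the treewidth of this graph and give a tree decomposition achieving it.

Treewidth 2.
One optimal decomposition is:
Bags: B1 = {1, 2, 4}  B2 = {1, 2, 3}
Tree: B1–B2

The largest bag has 3 vertices, giving width 2; this decomposition certifies tw(G) ≤ 2. For the lower bound, G contains the cycle 2–4–1–3–2, so G is not a forest; only forests have treewidth ≤ 1, hence tw(G) ≥ 2. Combining the bounds, tw(G) = 2.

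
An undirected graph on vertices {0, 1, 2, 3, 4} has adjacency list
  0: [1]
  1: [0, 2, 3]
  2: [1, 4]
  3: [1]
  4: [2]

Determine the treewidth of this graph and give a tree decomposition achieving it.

The largest bag has 2 vertices, giving width 1; this decomposition certifies tw(G) ≤ 1. Since G has at least one edge (e.g. 1–2), it is not an edgeless graph, so tw(G) ≥ 1. Therefore the treewidth is 1.

Treewidth 1.
Bags: B1 = {1, 2}  B2 = {2, 4}  B3 = {1, 3}  B4 = {0, 1}
Tree: B1–B2, B1–B3, B1–B4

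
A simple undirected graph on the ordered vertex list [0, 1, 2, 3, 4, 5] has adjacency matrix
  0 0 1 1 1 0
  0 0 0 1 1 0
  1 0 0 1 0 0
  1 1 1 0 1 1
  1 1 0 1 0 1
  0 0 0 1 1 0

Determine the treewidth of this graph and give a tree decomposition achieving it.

The largest bag has 3 vertices, giving width 2; this decomposition certifies tw(G) ≤ 2. Conversely, {0, 2, 3} is a clique of size 3, and the vertices of any clique must share a bag in every tree decomposition; so some bag has ≥ 3 vertices and tw(G) ≥ 2. Therefore the treewidth is 2.

Treewidth 2.
Bags: B1 = {3, 4, 5}  B2 = {0, 3, 4}  B3 = {0, 2, 3}  B4 = {1, 3, 4}
Tree: B1–B2, B2–B3, B1–B4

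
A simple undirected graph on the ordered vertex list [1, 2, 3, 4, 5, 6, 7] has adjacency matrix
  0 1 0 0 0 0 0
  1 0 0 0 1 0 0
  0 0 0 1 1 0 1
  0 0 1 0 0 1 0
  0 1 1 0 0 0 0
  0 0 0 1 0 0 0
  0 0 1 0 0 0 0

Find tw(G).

1

A width-1 tree decomposition is:
Bags: B1 = {4, 6}  B2 = {3, 4}  B3 = {3, 5}  B4 = {2, 5}  B5 = {1, 2}  B6 = {3, 7}
Tree: B1–B2, B2–B3, B3–B4, B4–B5, B2–B6
The largest bag has 2 vertices, giving width 1; this decomposition certifies tw(G) ≤ 1. G has an edge, so its treewidth is at least 1. The upper and lower bounds meet at 1, so that is the treewidth.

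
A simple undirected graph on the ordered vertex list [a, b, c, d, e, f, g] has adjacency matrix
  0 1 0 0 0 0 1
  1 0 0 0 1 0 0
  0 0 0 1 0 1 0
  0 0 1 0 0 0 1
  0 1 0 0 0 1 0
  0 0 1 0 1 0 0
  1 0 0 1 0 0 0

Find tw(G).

2

A width-2 tree decomposition is:
Bags: B1 = {c, d, g}  B2 = {c, f, g}  B3 = {e, f, g}  B4 = {b, e, g}  B5 = {a, b, g}
Tree: B1–B2, B2–B3, B3–B4, B4–B5
Each bag holds 3 vertices, so the decomposition has width 2, which upper-bounds the treewidth. For the lower bound, G contains the cycle g–d–c–f–e–b–a–g, so G is not a forest; only forests have treewidth ≤ 1, hence tw(G) ≥ 2. Therefore the treewidth is 2.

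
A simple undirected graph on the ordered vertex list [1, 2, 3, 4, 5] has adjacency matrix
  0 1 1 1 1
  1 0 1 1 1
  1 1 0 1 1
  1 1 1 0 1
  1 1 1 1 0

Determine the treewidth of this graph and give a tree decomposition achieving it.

Treewidth 4.
One optimal decomposition is:
Bags: B1 = {1, 2, 3, 4, 5}
Tree: (single bag)

A single bag containing all 5 vertices is trivially a valid decomposition of width 4. Conversely, {1, 2, 3, 4, 5} is a clique of size 5, and the vertices of any clique must share a bag in every tree decomposition; so some bag has ≥ 5 vertices and tw(G) ≥ 4. Therefore the treewidth is 4.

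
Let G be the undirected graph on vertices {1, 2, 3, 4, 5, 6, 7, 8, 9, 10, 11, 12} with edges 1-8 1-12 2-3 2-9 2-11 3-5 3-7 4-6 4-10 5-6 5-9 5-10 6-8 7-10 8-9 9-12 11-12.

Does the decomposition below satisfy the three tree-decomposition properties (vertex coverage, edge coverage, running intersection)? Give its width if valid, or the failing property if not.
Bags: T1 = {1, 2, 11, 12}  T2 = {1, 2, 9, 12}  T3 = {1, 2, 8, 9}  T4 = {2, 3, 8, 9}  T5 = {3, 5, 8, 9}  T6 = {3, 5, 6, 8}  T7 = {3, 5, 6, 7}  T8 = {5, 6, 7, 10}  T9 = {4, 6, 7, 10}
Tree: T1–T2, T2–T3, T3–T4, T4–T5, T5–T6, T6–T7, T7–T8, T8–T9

Yes; width 3.

Every vertex of G appears in some bag (union = {1, 2, 3, 4, 5, 6, 7, 8, 9, 10, 11, 12}); every edge is covered by a bag; and for each vertex v the set of bags containing v is connected in the bag tree. The decomposition is therefore valid. The largest bag has 4 vertices, so the width is 3.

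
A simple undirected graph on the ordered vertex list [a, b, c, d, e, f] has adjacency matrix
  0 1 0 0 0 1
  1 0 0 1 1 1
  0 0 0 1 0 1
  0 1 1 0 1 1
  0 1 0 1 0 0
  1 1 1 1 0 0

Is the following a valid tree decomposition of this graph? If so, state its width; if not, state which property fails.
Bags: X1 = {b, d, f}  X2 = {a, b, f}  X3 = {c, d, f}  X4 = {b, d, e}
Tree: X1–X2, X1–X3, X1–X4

Every vertex of G appears in some bag (union = {a, b, c, d, e, f}); every edge is covered by a bag; and for each vertex v the set of bags containing v is connected in the bag tree. The decomposition is therefore valid. The largest bag has 3 vertices, so the width is 2.

Yes; width 2.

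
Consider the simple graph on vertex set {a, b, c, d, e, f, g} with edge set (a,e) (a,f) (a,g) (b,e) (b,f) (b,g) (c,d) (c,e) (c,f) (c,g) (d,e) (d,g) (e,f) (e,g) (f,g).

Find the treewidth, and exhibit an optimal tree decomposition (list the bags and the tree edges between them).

Treewidth 3.
One such decomposition:
Bags: B1 = {a, e, f, g}  B2 = {c, e, f, g}  B3 = {b, e, f, g}  B4 = {c, d, e, g}
Tree: B1–B2, B2–B3, B2–B4

The largest bag has 4 vertices, giving width 3; this decomposition certifies tw(G) ≤ 3. Conversely, {c, d, e, g} is a clique of size 4, and the vertices of any clique must share a bag in every tree decomposition; so some bag has ≥ 4 vertices and tw(G) ≥ 3. The upper and lower bounds meet at 3, so that is the treewidth.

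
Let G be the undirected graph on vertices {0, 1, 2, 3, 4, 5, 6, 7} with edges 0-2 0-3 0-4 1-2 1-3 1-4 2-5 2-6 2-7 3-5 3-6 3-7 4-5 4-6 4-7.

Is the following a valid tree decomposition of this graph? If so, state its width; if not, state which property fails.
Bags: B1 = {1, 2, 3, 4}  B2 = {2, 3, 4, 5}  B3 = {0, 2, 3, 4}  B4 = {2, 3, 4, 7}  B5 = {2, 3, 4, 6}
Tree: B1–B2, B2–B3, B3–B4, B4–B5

Vertex coverage: the bags together contain {0, 1, 2, 3, 4, 5, 6, 7}, the full vertex set. Edge coverage: each edge of G has both endpoints in at least one bag. Running intersection: for every vertex, the bags containing it form a connected subtree. All three properties hold, so this is a valid tree decomposition of width max|bag| − 1 = 3, and hence tw(G) ≤ 3.

Yes; width 3.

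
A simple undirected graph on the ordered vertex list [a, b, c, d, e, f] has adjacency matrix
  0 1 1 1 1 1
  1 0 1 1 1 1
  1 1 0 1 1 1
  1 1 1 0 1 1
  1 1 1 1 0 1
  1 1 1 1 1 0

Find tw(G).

5

A width-5 tree decomposition is:
Bags: B1 = {a, b, c, d, e, f}
Tree: (single bag)
A single bag containing all 6 vertices is trivially a valid decomposition of width 5. Conversely, {a, b, c, d, e, f} is a clique of size 6, and the vertices of any clique must share a bag in every tree decomposition; so some bag has ≥ 6 vertices and tw(G) ≥ 5. Therefore the treewidth is 5.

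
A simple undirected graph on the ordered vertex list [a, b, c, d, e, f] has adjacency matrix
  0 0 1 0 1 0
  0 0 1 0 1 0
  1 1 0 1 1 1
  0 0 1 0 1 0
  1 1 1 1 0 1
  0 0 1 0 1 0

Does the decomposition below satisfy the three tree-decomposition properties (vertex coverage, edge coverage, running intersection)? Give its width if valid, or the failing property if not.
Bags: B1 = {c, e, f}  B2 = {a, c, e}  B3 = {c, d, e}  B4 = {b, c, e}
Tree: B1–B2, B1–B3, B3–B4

Yes; width 2.

Checking the three conditions: (i) the bags cover all of {a, b, c, d, e, f}; (ii) for each edge, some bag contains both endpoints; (iii) the bags containing any fixed vertex form a subtree. All hold, so the decomposition is valid with width 3 − 1 = 2.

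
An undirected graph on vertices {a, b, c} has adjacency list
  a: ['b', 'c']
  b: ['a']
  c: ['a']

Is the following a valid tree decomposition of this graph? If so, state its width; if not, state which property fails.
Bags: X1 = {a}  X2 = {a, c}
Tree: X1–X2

A tree decomposition must satisfy three properties: every vertex lies in some bag; for every edge, both endpoints lie together in some bag; and for every vertex, the bags containing it form a connected subtree. Here vertex b appears in no bag, so the decomposition is invalid.

No — vertex b appears in no bag.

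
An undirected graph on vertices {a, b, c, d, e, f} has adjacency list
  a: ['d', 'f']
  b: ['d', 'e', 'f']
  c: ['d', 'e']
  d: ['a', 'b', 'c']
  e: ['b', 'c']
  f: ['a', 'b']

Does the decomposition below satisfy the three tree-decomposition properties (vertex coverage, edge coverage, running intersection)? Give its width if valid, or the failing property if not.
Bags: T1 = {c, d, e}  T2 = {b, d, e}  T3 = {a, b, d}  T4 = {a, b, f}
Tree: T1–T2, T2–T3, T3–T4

Every vertex of G appears in some bag (union = {a, b, c, d, e, f}); every edge is covered by a bag; and for each vertex v the set of bags containing v is connected in the bag tree. The decomposition is therefore valid. The largest bag has 3 vertices, so the width is 2.

Yes; width 2.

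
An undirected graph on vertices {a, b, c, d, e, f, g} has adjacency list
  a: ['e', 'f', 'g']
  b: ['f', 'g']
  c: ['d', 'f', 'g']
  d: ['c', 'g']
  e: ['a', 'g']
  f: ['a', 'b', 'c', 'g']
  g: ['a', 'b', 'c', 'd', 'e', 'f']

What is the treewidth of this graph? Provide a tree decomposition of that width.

The largest bag has 3 vertices, giving width 2; this decomposition certifies tw(G) ≤ 2. Conversely, {c, d, g} is a clique of size 3, and the vertices of any clique must share a bag in every tree decomposition; so some bag has ≥ 3 vertices and tw(G) ≥ 2. The upper and lower bounds meet at 2, so that is the treewidth.

Treewidth 2.
One optimal decomposition is:
Bags: B1 = {c, f, g}  B2 = {c, d, g}  B3 = {a, f, g}  B4 = {a, e, g}  B5 = {b, f, g}
Tree: B1–B2, B1–B3, B3–B4, B1–B5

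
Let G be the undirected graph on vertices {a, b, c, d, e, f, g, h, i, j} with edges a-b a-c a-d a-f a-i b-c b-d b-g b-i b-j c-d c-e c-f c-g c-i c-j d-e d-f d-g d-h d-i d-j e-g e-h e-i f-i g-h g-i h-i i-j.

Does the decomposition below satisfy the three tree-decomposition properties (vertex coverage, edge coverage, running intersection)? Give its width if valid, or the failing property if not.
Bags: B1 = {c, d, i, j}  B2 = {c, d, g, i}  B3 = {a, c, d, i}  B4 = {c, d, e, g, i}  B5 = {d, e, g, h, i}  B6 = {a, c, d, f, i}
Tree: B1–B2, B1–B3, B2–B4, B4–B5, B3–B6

A tree decomposition must satisfy three properties: every vertex lies in some bag; for every edge, both endpoints lie together in some bag; and for every vertex, the bags containing it form a connected subtree. Here vertex b appears in no bag, so the decomposition is invalid.

No — vertex b appears in no bag.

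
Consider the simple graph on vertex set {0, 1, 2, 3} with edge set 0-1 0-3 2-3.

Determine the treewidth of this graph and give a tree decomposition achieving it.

Every bag has size at most 2, so the width is 2 − 1 = 1 and tw(G) ≤ 1. Since G has at least one edge (e.g. 2–3), it is not an edgeless graph, so tw(G) ≥ 1. The upper and lower bounds meet at 1, so that is the treewidth.

Treewidth 1.
One such decomposition:
Bags: B1 = {2, 3}  B2 = {0, 3}  B3 = {0, 1}
Tree: B1–B2, B2–B3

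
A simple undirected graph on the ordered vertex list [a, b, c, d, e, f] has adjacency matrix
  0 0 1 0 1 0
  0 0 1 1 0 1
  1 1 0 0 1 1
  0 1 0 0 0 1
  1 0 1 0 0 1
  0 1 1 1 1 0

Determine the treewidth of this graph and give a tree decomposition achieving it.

Every bag has size at most 3, so the width is 3 − 1 = 2 and tw(G) ≤ 2. Conversely, {b, d, f} is a clique of size 3, and the vertices of any clique must share a bag in every tree decomposition; so some bag has ≥ 3 vertices and tw(G) ≥ 2. Combining the bounds, tw(G) = 2.

Treewidth 2.
Bags: B1 = {b, c, f}  B2 = {c, e, f}  B3 = {b, d, f}  B4 = {a, c, e}
Tree: B1–B2, B1–B3, B2–B4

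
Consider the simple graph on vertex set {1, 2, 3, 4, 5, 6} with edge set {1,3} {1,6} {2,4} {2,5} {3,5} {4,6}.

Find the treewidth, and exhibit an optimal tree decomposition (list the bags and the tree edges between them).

Treewidth 2.
One such decomposition:
Bags: B1 = {2, 4, 5}  B2 = {4, 5, 6}  B3 = {1, 5, 6}  B4 = {1, 3, 5}
Tree: B1–B2, B2–B3, B3–B4

The largest bag has 3 vertices, giving width 2; this decomposition certifies tw(G) ≤ 2. For the lower bound, G contains the cycle 5–2–4–6–1–3–5, so G is not a forest; only forests have treewidth ≤ 1, hence tw(G) ≥ 2. Therefore the treewidth is 2.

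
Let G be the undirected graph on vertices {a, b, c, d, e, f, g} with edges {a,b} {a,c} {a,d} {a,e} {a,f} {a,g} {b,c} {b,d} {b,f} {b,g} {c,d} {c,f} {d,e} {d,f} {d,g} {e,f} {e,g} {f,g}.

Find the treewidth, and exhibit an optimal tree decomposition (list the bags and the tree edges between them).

Every bag has size at most 5, so the width is 5 − 1 = 4 and tw(G) ≤ 4. For the lower bound, the 5 vertices {a, d, e, f, g} are pairwise adjacent, and any tree decomposition puts a clique entirely inside one bag — forcing width ≥ 4. The upper and lower bounds meet at 4, so that is the treewidth.

Treewidth 4.
One such decomposition:
Bags: B1 = {a, b, c, d, f}  B2 = {a, b, d, f, g}  B3 = {a, d, e, f, g}
Tree: B1–B2, B2–B3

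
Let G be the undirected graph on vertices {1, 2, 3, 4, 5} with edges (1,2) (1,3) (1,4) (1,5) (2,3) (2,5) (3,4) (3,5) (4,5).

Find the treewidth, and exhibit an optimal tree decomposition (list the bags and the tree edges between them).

Each bag holds 4 vertices, so the decomposition has width 3, which upper-bounds the treewidth. For the lower bound, the 4 vertices {1, 2, 3, 5} are pairwise adjacent, and any tree decomposition puts a clique entirely inside one bag — forcing width ≥ 3. The upper and lower bounds meet at 3, so that is the treewidth.

Treewidth 3.
One optimal decomposition is:
Bags: B1 = {1, 2, 3, 5}  B2 = {1, 3, 4, 5}
Tree: B1–B2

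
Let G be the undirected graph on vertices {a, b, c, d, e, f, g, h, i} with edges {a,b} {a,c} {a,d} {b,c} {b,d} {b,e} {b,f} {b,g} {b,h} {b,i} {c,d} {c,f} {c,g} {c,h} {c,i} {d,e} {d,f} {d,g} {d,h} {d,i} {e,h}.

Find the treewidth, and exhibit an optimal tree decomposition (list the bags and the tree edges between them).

Treewidth 3.
One such decomposition:
Bags: B1 = {b, d, e, h}  B2 = {b, c, d, h}  B3 = {b, c, d, g}  B4 = {b, c, d, i}  B5 = {a, b, c, d}  B6 = {b, c, d, f}
Tree: B1–B2, B2–B3, B2–B4, B3–B5, B4–B6

Each bag holds 4 vertices, so the decomposition has width 3, which upper-bounds the treewidth. Conversely, {b, d, e, h} is a clique of size 4, and the vertices of any clique must share a bag in every tree decomposition; so some bag has ≥ 4 vertices and tw(G) ≥ 3. Combining the bounds, tw(G) = 3.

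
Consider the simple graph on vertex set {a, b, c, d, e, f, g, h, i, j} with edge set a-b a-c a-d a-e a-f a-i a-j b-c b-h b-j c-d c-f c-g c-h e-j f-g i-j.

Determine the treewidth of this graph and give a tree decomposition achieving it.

Each bag holds 3 vertices, so the decomposition has width 2, which upper-bounds the treewidth. For the lower bound, the 3 vertices {c, f, g} are pairwise adjacent, and any tree decomposition puts a clique entirely inside one bag — forcing width ≥ 2. Therefore the treewidth is 2.

Treewidth 2.
One optimal decomposition is:
Bags: B1 = {a, b, c}  B2 = {a, b, j}  B3 = {a, c, f}  B4 = {b, c, h}  B5 = {a, c, d}  B6 = {a, i, j}  B7 = {c, f, g}  B8 = {a, e, j}
Tree: B1–B2, B1–B3, B1–B4, B3–B5, B2–B6, B3–B7, B2–B8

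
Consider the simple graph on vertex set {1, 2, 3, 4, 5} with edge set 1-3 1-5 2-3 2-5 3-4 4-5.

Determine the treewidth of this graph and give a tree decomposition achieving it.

Every bag has size at most 3, so the width is 3 − 1 = 2 and tw(G) ≤ 2. The edges 5–4–3–1–5 form a cycle, so G is not a tree and its treewidth is at least 2. Therefore the treewidth is 2.

Treewidth 2.
Bags: B1 = {3, 4, 5}  B2 = {1, 3, 5}  B3 = {2, 3, 5}
Tree: B1–B2, B2–B3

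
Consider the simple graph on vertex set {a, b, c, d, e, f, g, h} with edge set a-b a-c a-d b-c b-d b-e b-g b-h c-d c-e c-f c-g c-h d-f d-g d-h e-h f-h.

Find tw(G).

3

A width-3 tree decomposition is:
Bags: B1 = {c, d, f, h}  B2 = {b, c, d, h}  B3 = {b, c, e, h}  B4 = {a, b, c, d}  B5 = {b, c, d, g}
Tree: B1–B2, B2–B3, B2–B4, B4–B5
The largest bag has 4 vertices, giving width 3; this decomposition certifies tw(G) ≤ 3. Conversely, {c, d, f, h} is a clique of size 4, and the vertices of any clique must share a bag in every tree decomposition; so some bag has ≥ 4 vertices and tw(G) ≥ 3. The upper and lower bounds meet at 3, so that is the treewidth.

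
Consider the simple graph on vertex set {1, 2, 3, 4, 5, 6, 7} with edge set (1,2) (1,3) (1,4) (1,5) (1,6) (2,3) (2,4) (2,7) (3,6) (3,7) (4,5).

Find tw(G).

2

A width-2 tree decomposition is:
Bags: B1 = {1, 2, 4}  B2 = {1, 2, 3}  B3 = {1, 4, 5}  B4 = {1, 3, 6}  B5 = {2, 3, 7}
Tree: B1–B2, B1–B3, B2–B4, B2–B5
Every bag has size at most 3, so the width is 3 − 1 = 2 and tw(G) ≤ 2. On the other hand G contains the 3-clique {1, 2, 3}. A clique must lie in a single bag of any decomposition, so no decomposition can have width below 2. Combining the bounds, tw(G) = 2.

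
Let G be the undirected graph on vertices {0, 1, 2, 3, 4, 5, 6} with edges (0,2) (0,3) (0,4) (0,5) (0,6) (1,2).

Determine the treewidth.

A width-1 tree decomposition is:
Bags: B1 = {0, 6}  B2 = {0, 5}  B3 = {0, 2}  B4 = {0, 3}  B5 = {0, 4}  B6 = {1, 2}
Tree: B1–B2, B2–B3, B3–B4, B1–B5, B3–B6
The largest bag has 2 vertices, giving width 1; this decomposition certifies tw(G) ≤ 1. Since G has at least one edge (e.g. 0–6), it is not an edgeless graph, so tw(G) ≥ 1. The upper and lower bounds meet at 1, so that is the treewidth.

1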